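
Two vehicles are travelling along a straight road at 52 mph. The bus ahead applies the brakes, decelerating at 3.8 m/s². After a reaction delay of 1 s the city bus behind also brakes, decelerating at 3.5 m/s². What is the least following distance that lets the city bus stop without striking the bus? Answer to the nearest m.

52 mph × 0.44704 = 23.2461 m/s.
Leader travels v²/(2a_L) = 540.381 / 7.600 = 71.103 m before stopping.
Follower covers v·t_r = 23.2461 × 1 = 23.246 m while reacting, then v²/(2a_F) = 540.381 / 7.000 = 77.197 m while braking, for a total of 23.246 + 77.197 = 100.443 m.
Since a_F ≤ a_L and the follower starts braking later, the follower is never slower than the leader, so the closest approach is when both have stopped.
Minimum gap = 100.443 − 71.103 = 29.340 m.

Minimum gap ≈ 29 m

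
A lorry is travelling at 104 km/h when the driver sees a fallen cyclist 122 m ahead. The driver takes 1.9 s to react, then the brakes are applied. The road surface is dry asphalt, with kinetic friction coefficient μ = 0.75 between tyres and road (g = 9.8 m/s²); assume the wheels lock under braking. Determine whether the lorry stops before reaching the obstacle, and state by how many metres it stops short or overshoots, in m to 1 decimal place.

Yes — it stops 10.3 m short of the obstacle

104 km/h ÷ 3.6 = 28.8889 m/s.
a = μg = 0.75 × 9.8 = 7.350 m/s².
Reaction distance = 28.8889 × 1.9 = 54.889 m.
Braking distance = v²/(2a) = 834.569 / 14.700 = 56.773 m.
Total stopping distance = 54.889 + 56.773 = 111.662 m, vs 122 m available — it stops with 122 − 111.662 = 10.338 m to spare.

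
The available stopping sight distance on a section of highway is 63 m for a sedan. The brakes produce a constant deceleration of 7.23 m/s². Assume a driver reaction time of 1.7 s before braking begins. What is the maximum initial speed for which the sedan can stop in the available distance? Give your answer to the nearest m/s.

Stopping distance: v·t_r + v²/(2a) = 63 with t_r = 1.7 s and a = 7.230 m/s².
So v² + 24.582 v − 910.98 = 0.
Positive root: v = −a·t_r + √((a·t_r)² + 2a·d) = −12.291 + √(151.069 + 910.98) = 20.2981 m/s.

Maximum speed ≈ 20 m/s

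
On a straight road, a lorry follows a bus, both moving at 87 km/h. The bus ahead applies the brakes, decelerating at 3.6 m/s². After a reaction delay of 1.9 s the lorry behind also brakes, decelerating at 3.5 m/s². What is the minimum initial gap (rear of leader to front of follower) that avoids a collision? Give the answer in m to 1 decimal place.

87 km/h ÷ 3.6 = 24.1667 m/s.
Leader travels v²/(2a_L) = 584.029 / 7.200 = 81.115 m before stopping.
Follower covers v·t_r = 24.1667 × 1.9 = 45.917 m while reacting, then v²/(2a_F) = 584.029 / 7.000 = 83.433 m while braking, for a total of 45.917 + 83.433 = 129.350 m.
Since a_F ≤ a_L and the follower starts braking later, the follower is never slower than the leader, so the closest approach is when both have stopped.
Minimum gap = 129.350 − 81.115 = 48.235 m.

Minimum gap ≈ 48.2 m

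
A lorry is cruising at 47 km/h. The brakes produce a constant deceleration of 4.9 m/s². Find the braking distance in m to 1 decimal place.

47 km/h ÷ 3.6 = 13.0556 m/s.
Braking distance = v²/(2a) = 13.0556² / (2 × 4.900) = 170.449 / 9.800 = 17.393 m.

Braking distance ≈ 17.4 m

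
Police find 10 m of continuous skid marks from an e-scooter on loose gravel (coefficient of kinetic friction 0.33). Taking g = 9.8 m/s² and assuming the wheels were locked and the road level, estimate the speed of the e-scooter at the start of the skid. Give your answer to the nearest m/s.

Deceleration a = μg = 0.33 × 9.8 = 3.234 m/s².
v = √(2a·d) = √(2 × 3.234 × 10) = √64.680 = 8.0424 m/s.

Initial speed ≈ 8 m/s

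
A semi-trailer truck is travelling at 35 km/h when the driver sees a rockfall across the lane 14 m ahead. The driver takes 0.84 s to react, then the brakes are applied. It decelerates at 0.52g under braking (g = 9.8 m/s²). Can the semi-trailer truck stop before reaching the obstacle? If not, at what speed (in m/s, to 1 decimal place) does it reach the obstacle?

35 km/h ÷ 3.6 = 9.7222 m/s.
a = 0.52 × 9.8 = 5.096 m/s².
Reaction distance = 9.7222 × 0.84 = 8.167 m.
Braking distance needed to stop: v²/(2a) = 94.521 / 10.192 = 9.274 m, so total needed = 8.167 + 9.274 = 17.441 m > 14 m — it cannot stop.
Distance remaining when braking begins: 14 − 8.167 = 5.833 m.
v² = v₀² − 2a·d = 94.521 − 2 × 5.096 × 5.833 = 35.071 m²/s².
v = √35.071 = 5.922 m/s.

No — it strikes the obstacle at 5.9 m/s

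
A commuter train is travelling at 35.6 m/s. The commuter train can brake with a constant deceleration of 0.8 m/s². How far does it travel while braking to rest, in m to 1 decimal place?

Braking distance ≈ 792.1 m

Braking distance = v²/(2a) = 35.6000² / (2 × 0.800) = 1267.360 / 1.600 = 792.100 m.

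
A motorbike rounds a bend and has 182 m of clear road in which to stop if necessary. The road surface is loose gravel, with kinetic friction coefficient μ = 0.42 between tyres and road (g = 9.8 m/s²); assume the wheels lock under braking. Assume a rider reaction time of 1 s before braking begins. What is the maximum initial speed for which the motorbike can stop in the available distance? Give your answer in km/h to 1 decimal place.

Maximum speed ≈ 125.3 km/h

a = μg = 0.42 × 9.8 = 4.116 m/s².
Stopping distance: v·t_r + v²/(2a) = 182 with t_r = 1 s and a = 4.116 m/s².
So v² + 8.232 v − 1498.22 = 0.
Positive root: v = −a·t_r + √((a·t_r)² + 2a·d) = −4.116 + √(16.941 + 1498.22) = 34.8091 m/s.
34.8091 m/s × 3.6 = 125.313 km/h.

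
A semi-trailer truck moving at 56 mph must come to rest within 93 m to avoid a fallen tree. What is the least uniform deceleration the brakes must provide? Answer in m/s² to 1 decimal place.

56 mph × 0.44704 = 25.0342 m/s.
v² = 2a·d ⇒ a = v²/(2d) = 25.0342² / (2 × 93.000) = 626.711 / 186.000 = 3.3694 m/s².

Required deceleration ≈ 3.4 m/s²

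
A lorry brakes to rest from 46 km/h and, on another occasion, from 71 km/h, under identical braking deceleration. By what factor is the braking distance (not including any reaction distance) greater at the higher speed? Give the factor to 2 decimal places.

Factor ≈ 2.38

Braking distance d = v²/(2a), so with a fixed, d ∝ v².
Factor = (71/46)² = 1.5435² = 2.3824.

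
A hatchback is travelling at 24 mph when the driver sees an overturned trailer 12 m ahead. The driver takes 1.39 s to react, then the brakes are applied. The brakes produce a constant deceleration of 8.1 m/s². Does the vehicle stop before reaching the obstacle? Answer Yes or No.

No

24 mph × 0.44704 = 10.7290 m/s.
Reaction distance = 10.7290 × 1.39 = 14.913 m.
Braking distance = v²/(2a) = 115.111 / 16.200 = 7.106 m.
Total stopping distance = 14.913 + 7.106 = 22.019 m, vs 12 m available — it cannot stop in time and overshoots by 22.019 − 12 = 10.019 m.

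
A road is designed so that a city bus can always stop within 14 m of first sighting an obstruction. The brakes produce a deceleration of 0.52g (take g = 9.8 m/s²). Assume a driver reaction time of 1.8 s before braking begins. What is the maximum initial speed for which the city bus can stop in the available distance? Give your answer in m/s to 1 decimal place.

Maximum speed ≈ 5.9 m/s

a = 0.52 × 9.8 = 5.096 m/s².
Stopping distance: v·t_r + v²/(2a) = 14 with t_r = 1.8 s and a = 5.096 m/s².
So v² + 18.346 v − 142.69 = 0.
Positive root: v = −a·t_r + √((a·t_r)² + 2a·d) = −9.173 + √(84.144 + 142.69) = 5.8880 m/s.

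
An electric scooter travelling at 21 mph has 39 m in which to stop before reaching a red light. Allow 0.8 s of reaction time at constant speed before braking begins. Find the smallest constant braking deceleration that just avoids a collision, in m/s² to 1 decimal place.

Required deceleration ≈ 1.4 m/s²

21 mph × 0.44704 = 9.3878 m/s.
Distance covered during reaction = 9.3878 × 0.8 = 7.510 m.
Distance available for braking: 39 − 7.510 = 31.490 m.
v² = 2a·d ⇒ a = v²/(2d) = 9.3878² / (2 × 31.490) = 88.131 / 62.980 = 1.3993 m/s².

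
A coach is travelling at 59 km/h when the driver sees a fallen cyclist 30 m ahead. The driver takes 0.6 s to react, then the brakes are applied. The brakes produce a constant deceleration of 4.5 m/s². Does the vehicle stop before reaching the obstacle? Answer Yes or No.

59 km/h ÷ 3.6 = 16.3889 m/s.
Reaction distance = 16.3889 × 0.6 = 9.833 m.
Braking distance = v²/(2a) = 268.596 / 9.000 = 29.844 m.
Total stopping distance = 9.833 + 29.844 = 39.677 m, vs 30 m available — it cannot stop in time and overshoots by 39.677 − 30 = 9.677 m.

No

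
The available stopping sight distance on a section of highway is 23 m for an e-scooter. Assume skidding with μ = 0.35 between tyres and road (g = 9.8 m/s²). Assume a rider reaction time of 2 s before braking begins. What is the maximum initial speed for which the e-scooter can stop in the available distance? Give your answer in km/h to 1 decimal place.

a = μg = 0.35 × 9.8 = 3.430 m/s².
Stopping distance: v·t_r + v²/(2a) = 23 with t_r = 2 s and a = 3.430 m/s².
So v² + 13.720 v − 157.78 = 0.
Positive root: v = −a·t_r + √((a·t_r)² + 2a·d) = −6.860 + √(47.060 + 157.78) = 7.4522 m/s.
7.4522 m/s × 3.6 = 26.828 km/h.

Maximum speed ≈ 26.8 km/h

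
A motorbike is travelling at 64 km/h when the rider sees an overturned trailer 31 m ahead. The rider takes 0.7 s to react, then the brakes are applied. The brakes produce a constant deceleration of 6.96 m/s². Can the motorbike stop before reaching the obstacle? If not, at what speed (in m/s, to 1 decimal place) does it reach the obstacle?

64 km/h ÷ 3.6 = 17.7778 m/s.
Reaction distance = 17.7778 × 0.7 = 12.444 m.
Braking distance needed to stop: v²/(2a) = 316.050 / 13.920 = 22.705 m, so total needed = 12.444 + 22.705 = 35.149 m > 31 m — it cannot stop.
Distance remaining when braking begins: 31 − 12.444 = 18.556 m.
v² = v₀² − 2a·d = 316.050 − 2 × 6.960 × 18.556 = 57.750 m²/s².
v = √57.750 = 7.599 m/s.

No — it strikes the obstacle at 7.6 m/s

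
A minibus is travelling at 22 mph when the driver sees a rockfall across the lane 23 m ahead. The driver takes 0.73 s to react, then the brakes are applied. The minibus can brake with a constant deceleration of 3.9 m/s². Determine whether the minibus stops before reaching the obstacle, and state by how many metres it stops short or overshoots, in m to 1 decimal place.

22 mph × 0.44704 = 9.8349 m/s.
Reaction distance = 9.8349 × 0.73 = 7.179 m.
Braking distance = v²/(2a) = 96.725 / 7.800 = 12.401 m.
Total stopping distance = 7.179 + 12.401 = 19.580 m, vs 23 m available — it stops with 23 − 19.580 = 3.420 m to spare.

Yes — it stops 3.4 m short of the obstacle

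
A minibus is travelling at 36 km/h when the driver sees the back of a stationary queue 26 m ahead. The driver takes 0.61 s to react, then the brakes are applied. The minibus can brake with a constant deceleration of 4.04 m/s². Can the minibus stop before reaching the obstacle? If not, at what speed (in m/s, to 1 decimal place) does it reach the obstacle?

Yes — it stops about 7.5 m short of the obstacle, so it never reaches it

36 km/h ÷ 3.6 = 10.0000 m/s.
Reaction distance = 10.0000 × 0.61 = 6.100 m.
Braking distance = v²/(2a) = 100.000 / 8.080 = 12.376 m.
Total stopping distance = 6.100 + 12.376 = 18.476 m, vs 26 m available — it stops with 26 − 18.476 = 7.524 m to spare.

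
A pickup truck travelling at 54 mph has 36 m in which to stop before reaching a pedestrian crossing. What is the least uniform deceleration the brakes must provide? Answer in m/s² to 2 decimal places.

Required deceleration ≈ 8.09 m/s²

54 mph × 0.44704 = 24.1402 m/s.
v² = 2a·d ⇒ a = v²/(2d) = 24.1402² / (2 × 36.000) = 582.749 / 72.000 = 8.0937 m/s².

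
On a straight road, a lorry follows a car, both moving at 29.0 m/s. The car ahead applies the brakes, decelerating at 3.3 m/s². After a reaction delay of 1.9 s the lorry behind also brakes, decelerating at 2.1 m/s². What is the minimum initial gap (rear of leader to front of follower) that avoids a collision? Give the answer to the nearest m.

Leader travels v²/(2a_L) = 841.000 / 6.600 = 127.424 m before stopping.
Follower covers v·t_r = 29.0000 × 1.9 = 55.100 m while reacting, then v²/(2a_F) = 841.000 / 4.200 = 200.238 m while braking, for a total of 55.100 + 200.238 = 255.338 m.
Since a_F ≤ a_L and the follower starts braking later, the follower is never slower than the leader, so the closest approach is when both have stopped.
Minimum gap = 255.338 − 127.424 = 127.914 m.

Minimum gap ≈ 128 m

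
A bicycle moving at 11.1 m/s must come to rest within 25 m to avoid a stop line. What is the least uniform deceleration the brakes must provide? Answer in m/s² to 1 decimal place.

Required deceleration ≈ 2.5 m/s²

v² = 2a·d ⇒ a = v²/(2d) = 11.1000² / (2 × 25.000) = 123.210 / 50.000 = 2.4642 m/s².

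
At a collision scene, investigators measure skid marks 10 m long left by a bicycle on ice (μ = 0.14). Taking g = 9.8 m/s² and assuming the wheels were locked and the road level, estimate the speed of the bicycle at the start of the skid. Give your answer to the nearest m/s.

Initial speed ≈ 5 m/s

Deceleration a = μg = 0.14 × 9.8 = 1.372 m/s².
v = √(2a·d) = √(2 × 1.372 × 10) = √27.440 = 5.2383 m/s.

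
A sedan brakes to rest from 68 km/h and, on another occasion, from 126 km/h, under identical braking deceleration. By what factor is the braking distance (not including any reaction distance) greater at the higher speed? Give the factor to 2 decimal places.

Braking distance d = v²/(2a), so with a fixed, d ∝ v².
Factor = (126/68)² = 1.8529² = 3.4332.

Factor ≈ 3.43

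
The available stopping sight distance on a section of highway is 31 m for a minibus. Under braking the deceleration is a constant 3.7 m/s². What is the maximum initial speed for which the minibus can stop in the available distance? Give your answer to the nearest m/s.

v²/(2a) = d ⇒ v = √(2 × 3.700 × 31) = √229.40 = 15.1460 m/s.

Maximum speed ≈ 15 m/s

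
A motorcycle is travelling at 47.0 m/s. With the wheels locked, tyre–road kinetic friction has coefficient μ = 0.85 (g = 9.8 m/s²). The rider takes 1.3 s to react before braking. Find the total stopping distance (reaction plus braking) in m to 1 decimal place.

a = μg = 0.85 × 9.8 = 8.330 m/s².
Reaction distance = v·t_r = 47.0000 × 1.3 = 61.100 m.
Braking distance = v²/(2a) = 47.0000² / (2 × 8.330) = 2209.000 / 16.660 = 132.593 m.
Total = 61.100 + 132.593 = 193.693 m.

Total stopping distance ≈ 193.7 m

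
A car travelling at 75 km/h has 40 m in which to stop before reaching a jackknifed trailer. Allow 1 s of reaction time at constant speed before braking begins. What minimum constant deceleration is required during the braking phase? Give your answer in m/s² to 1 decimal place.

75 km/h ÷ 3.6 = 20.8333 m/s.
Distance covered during reaction = 20.8333 × 1 = 20.833 m.
Distance available for braking: 40 − 20.833 = 19.167 m.
v² = 2a·d ⇒ a = v²/(2d) = 20.8333² / (2 × 19.167) = 434.026 / 38.334 = 11.3222 m/s².

Required deceleration ≈ 11.3 m/s²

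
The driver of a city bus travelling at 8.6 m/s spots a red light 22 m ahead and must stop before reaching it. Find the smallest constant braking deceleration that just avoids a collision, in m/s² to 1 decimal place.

Required deceleration ≈ 1.7 m/s²

v² = 2a·d ⇒ a = v²/(2d) = 8.6000² / (2 × 22.000) = 73.960 / 44.000 = 1.6809 m/s².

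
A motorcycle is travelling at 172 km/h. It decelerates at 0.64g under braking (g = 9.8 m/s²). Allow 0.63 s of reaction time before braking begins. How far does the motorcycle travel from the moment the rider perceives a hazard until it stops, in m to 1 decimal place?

172 km/h ÷ 3.6 = 47.7778 m/s.
a = 0.64 × 9.8 = 6.272 m/s².
Reaction distance = v·t_r = 47.7778 × 0.63 = 30.100 m.
Braking distance = v²/(2a) = 47.7778² / (2 × 6.272) = 2282.718 / 12.544 = 181.977 m.
Total = 30.100 + 181.977 = 212.077 m.

Total stopping distance ≈ 212.1 m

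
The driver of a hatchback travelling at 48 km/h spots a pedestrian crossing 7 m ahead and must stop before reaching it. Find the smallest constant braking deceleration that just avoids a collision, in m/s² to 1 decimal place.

48 km/h ÷ 3.6 = 13.3333 m/s.
v² = 2a·d ⇒ a = v²/(2d) = 13.3333² / (2 × 7.000) = 177.777 / 14.000 = 12.6984 m/s².

Required deceleration ≈ 12.7 m/s²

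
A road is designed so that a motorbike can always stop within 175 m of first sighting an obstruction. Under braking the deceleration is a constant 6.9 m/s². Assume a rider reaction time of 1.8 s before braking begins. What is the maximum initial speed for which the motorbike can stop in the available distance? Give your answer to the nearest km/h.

Maximum speed ≈ 138 km/h

Stopping distance: v·t_r + v²/(2a) = 175 with t_r = 1.8 s and a = 6.900 m/s².
So v² + 24.840 v − 2415.00 = 0.
Positive root: v = −a·t_r + √((a·t_r)² + 2a·d) = −12.420 + √(154.256 + 2415.00) = 38.2678 m/s.
38.2678 m/s × 3.6 = 137.764 km/h.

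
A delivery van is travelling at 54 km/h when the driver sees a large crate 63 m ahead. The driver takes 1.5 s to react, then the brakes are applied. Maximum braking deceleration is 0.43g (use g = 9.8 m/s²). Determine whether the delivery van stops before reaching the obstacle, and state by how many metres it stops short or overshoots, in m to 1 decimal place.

Yes — it stops 13.8 m short of the obstacle

54 km/h ÷ 3.6 = 15.0000 m/s.
a = 0.43 × 9.8 = 4.214 m/s².
Reaction distance = 15.0000 × 1.5 = 22.500 m.
Braking distance = v²/(2a) = 225.000 / 8.428 = 26.697 m.
Total stopping distance = 22.500 + 26.697 = 49.197 m, vs 63 m available — it stops with 63 − 49.197 = 13.803 m to spare.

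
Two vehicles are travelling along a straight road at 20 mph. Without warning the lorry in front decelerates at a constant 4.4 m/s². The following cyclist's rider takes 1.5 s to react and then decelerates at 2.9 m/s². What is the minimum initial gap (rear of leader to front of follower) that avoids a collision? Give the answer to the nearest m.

20 mph × 0.44704 = 8.9408 m/s.
Leader travels v²/(2a_L) = 79.938 / 8.800 = 9.084 m before stopping.
Follower covers v·t_r = 8.9408 × 1.5 = 13.411 m while reacting, then v²/(2a_F) = 79.938 / 5.800 = 13.782 m while braking, for a total of 13.411 + 13.782 = 27.193 m.
Since a_F ≤ a_L and the follower starts braking later, the follower is never slower than the leader, so the closest approach is when both have stopped.
Minimum gap = 27.193 − 9.084 = 18.109 m.

Minimum gap ≈ 18 m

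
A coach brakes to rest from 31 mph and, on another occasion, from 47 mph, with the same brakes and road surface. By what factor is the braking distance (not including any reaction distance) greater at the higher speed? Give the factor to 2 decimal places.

Factor ≈ 2.30

Braking distance d = v²/(2a), so with a fixed, d ∝ v².
Factor = (47/31)² = 1.5161² = 2.2986.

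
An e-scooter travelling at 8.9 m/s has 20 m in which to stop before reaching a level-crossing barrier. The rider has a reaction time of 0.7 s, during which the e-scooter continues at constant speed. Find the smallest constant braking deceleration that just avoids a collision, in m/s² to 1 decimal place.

Required deceleration ≈ 2.9 m/s²

Distance covered during reaction = 8.9000 × 0.7 = 6.230 m.
Distance available for braking: 20 − 6.230 = 13.770 m.
v² = 2a·d ⇒ a = v²/(2d) = 8.9000² / (2 × 13.770) = 79.210 / 27.540 = 2.8762 m/s².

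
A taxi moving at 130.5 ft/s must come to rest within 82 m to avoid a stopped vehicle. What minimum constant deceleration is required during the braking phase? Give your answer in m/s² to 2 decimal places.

Required deceleration ≈ 9.65 m/s²

130.5 ft/s × 0.3048 = 39.7764 m/s.
v² = 2a·d ⇒ a = v²/(2d) = 39.7764² / (2 × 82.000) = 1582.162 / 164.000 = 9.6473 m/s².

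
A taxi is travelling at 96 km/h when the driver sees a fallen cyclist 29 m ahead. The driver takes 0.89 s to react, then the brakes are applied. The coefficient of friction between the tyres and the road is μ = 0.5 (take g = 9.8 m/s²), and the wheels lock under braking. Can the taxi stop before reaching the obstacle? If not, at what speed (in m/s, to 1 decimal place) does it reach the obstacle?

96 km/h ÷ 3.6 = 26.6667 m/s.
a = μg = 0.5 × 9.8 = 4.900 m/s².
Reaction distance = 26.6667 × 0.89 = 23.733 m.
Braking distance needed to stop: v²/(2a) = 711.113 / 9.800 = 72.563 m, so total needed = 23.733 + 72.563 = 96.296 m > 29 m — it cannot stop.
Distance remaining when braking begins: 29 − 23.733 = 5.267 m.
v² = v₀² − 2a·d = 711.113 − 2 × 4.900 × 5.267 = 659.496 m²/s².
v = √659.496 = 25.681 m/s.

No — it strikes the obstacle at 25.7 m/s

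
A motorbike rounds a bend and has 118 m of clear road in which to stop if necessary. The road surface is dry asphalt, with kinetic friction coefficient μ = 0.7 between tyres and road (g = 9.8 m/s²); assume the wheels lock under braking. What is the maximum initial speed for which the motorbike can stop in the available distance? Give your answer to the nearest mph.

Maximum speed ≈ 90 mph

a = μg = 0.7 × 9.8 = 6.860 m/s².
v²/(2a) = d ⇒ v = √(2 × 6.860 × 118) = √1618.96 = 40.2363 m/s.
40.2363 m/s ÷ 0.44704 = 90.006 mph.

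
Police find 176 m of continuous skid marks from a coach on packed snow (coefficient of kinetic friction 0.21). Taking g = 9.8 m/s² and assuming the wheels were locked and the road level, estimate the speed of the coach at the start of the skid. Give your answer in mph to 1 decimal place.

Deceleration a = μg = 0.21 × 9.8 = 2.058 m/s².
v = √(2a·d) = √(2 × 2.058 × 176) = √724.416 = 26.9150 m/s.
= 26.9150 ÷ 0.44704 = 60.207 mph.

Initial speed ≈ 60.2 mph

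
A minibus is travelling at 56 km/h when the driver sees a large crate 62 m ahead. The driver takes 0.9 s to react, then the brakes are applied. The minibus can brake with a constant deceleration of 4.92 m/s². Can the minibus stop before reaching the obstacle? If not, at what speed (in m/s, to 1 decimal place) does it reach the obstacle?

56 km/h ÷ 3.6 = 15.5556 m/s.
Reaction distance = 15.5556 × 0.9 = 14.000 m.
Braking distance = v²/(2a) = 241.977 / 9.840 = 24.591 m.
Total stopping distance = 14.000 + 24.591 = 38.591 m, vs 62 m available — it stops with 62 − 38.591 = 23.409 m to spare.

Yes — it stops about 23.4 m short of the obstacle, so it never reaches it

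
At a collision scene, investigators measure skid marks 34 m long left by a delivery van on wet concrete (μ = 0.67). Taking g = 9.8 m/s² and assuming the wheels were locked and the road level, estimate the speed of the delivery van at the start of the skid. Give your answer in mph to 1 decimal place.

Initial speed ≈ 47.3 mph

Deceleration a = μg = 0.67 × 9.8 = 6.566 m/s².
v = √(2a·d) = √(2 × 6.566 × 34) = √446.488 = 21.1303 m/s.
= 21.1303 ÷ 0.44704 = 47.267 mph.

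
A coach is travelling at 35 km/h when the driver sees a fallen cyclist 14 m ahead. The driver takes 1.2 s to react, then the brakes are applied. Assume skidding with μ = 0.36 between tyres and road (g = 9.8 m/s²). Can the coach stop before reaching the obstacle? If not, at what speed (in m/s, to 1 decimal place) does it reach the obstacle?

No — it strikes the obstacle at 8.8 m/s

35 km/h ÷ 3.6 = 9.7222 m/s.
a = μg = 0.36 × 9.8 = 3.528 m/s².
Reaction distance = 9.7222 × 1.2 = 11.667 m.
Braking distance needed to stop: v²/(2a) = 94.521 / 7.056 = 13.396 m, so total needed = 11.667 + 13.396 = 25.063 m > 14 m — it cannot stop.
Distance remaining when braking begins: 14 − 11.667 = 2.333 m.
v² = v₀² − 2a·d = 94.521 − 2 × 3.528 × 2.333 = 78.059 m²/s².
v = √78.059 = 8.835 m/s.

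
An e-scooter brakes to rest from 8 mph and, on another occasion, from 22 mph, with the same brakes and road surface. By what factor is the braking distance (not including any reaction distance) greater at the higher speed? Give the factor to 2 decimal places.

Braking distance d = v²/(2a), so with a fixed, d ∝ v².
Factor = (22/8)² = 2.7500² = 7.5625.

Factor ≈ 7.56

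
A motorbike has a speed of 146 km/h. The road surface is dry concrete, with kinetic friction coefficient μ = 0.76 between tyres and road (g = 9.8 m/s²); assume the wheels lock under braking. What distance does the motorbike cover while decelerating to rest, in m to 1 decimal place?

146 km/h ÷ 3.6 = 40.5556 m/s.
a = μg = 0.76 × 9.8 = 7.448 m/s².
Braking distance = v²/(2a) = 40.5556² / (2 × 7.448) = 1644.757 / 14.896 = 110.416 m.

Braking distance ≈ 110.4 m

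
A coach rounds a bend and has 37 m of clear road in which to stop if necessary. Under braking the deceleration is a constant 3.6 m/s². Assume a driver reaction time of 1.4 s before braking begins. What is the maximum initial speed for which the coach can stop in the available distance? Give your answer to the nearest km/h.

Maximum speed ≈ 43 km/h

Stopping distance: v·t_r + v²/(2a) = 37 with t_r = 1.4 s and a = 3.600 m/s².
So v² + 10.080 v − 266.40 = 0.
Positive root: v = −a·t_r + √((a·t_r)² + 2a·d) = −5.040 + √(25.402 + 266.40) = 12.0422 m/s.
12.0422 m/s × 3.6 = 43.352 km/h.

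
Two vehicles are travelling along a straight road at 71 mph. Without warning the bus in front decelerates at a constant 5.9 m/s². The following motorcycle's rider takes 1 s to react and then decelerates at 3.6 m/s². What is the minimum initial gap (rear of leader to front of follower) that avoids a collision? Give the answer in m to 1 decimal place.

Minimum gap ≈ 86.3 m

71 mph × 0.44704 = 31.7398 m/s.
Leader travels v²/(2a_L) = 1007.415 / 11.800 = 85.374 m before stopping.
Follower covers v·t_r = 31.7398 × 1 = 31.740 m while reacting, then v²/(2a_F) = 1007.415 / 7.200 = 139.919 m while braking, for a total of 31.740 + 139.919 = 171.659 m.
Since a_F ≤ a_L and the follower starts braking later, the follower is never slower than the leader, so the closest approach is when both have stopped.
Minimum gap = 171.659 − 85.374 = 86.285 m.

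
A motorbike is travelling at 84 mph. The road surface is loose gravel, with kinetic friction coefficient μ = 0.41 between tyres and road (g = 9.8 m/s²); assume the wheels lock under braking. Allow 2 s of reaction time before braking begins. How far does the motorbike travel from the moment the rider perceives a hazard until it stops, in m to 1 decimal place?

84 mph × 0.44704 = 37.5514 m/s.
a = μg = 0.41 × 9.8 = 4.018 m/s².
Reaction distance = v·t_r = 37.5514 × 2 = 75.103 m.
Braking distance = v²/(2a) = 37.5514² / (2 × 4.018) = 1410.108 / 8.036 = 175.474 m.
Total = 75.103 + 175.474 = 250.577 m.

Total stopping distance ≈ 250.6 m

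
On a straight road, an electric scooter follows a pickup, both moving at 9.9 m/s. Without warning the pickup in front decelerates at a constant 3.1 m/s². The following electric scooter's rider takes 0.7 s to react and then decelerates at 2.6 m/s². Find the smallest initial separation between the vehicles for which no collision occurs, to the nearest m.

Minimum gap ≈ 10 m

Leader travels v²/(2a_L) = 98.010 / 6.200 = 15.808 m before stopping.
Follower covers v·t_r = 9.9000 × 0.7 = 6.930 m while reacting, then v²/(2a_F) = 98.010 / 5.200 = 18.848 m while braking, for a total of 6.930 + 18.848 = 25.778 m.
Since a_F ≤ a_L and the follower starts braking later, the follower is never slower than the leader, so the closest approach is when both have stopped.
Minimum gap = 25.778 − 15.808 = 9.970 m.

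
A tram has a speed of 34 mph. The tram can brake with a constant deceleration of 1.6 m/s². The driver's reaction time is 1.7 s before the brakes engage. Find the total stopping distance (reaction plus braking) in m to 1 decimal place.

34 mph × 0.44704 = 15.1994 m/s.
Reaction distance = v·t_r = 15.1994 × 1.7 = 25.839 m.
Braking distance = v²/(2a) = 15.1994² / (2 × 1.600) = 231.022 / 3.200 = 72.194 m.
Total = 25.839 + 72.194 = 98.033 m.

Total stopping distance ≈ 98.0 m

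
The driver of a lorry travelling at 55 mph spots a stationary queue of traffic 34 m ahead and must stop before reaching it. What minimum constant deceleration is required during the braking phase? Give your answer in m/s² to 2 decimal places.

Required deceleration ≈ 8.89 m/s²

55 mph × 0.44704 = 24.5872 m/s.
v² = 2a·d ⇒ a = v²/(2d) = 24.5872² / (2 × 34.000) = 604.530 / 68.000 = 8.8901 m/s².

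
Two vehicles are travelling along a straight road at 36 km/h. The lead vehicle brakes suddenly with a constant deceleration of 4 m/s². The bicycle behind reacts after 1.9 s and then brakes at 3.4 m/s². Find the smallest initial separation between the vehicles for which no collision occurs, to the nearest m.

36 km/h ÷ 3.6 = 10.0000 m/s.
Leader travels v²/(2a_L) = 100.000 / 8.000 = 12.500 m before stopping.
Follower covers v·t_r = 10.0000 × 1.9 = 19.000 m while reacting, then v²/(2a_F) = 100.000 / 6.800 = 14.706 m while braking, for a total of 19.000 + 14.706 = 33.706 m.
Since a_F ≤ a_L and the follower starts braking later, the follower is never slower than the leader, so the closest approach is when both have stopped.
Minimum gap = 33.706 − 12.500 = 21.206 m.

Minimum gap ≈ 21 m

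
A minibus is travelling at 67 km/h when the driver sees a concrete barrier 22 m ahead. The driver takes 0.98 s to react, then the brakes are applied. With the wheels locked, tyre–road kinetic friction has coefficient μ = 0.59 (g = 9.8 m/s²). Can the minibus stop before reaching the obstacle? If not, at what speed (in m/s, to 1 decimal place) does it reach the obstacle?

No — it strikes the obstacle at 17.4 m/s

67 km/h ÷ 3.6 = 18.6111 m/s.
a = μg = 0.59 × 9.8 = 5.782 m/s².
Reaction distance = 18.6111 × 0.98 = 18.239 m.
Braking distance needed to stop: v²/(2a) = 346.373 / 11.564 = 29.953 m, so total needed = 18.239 + 29.953 = 48.192 m > 22 m — it cannot stop.
Distance remaining when braking begins: 22 − 18.239 = 3.761 m.
v² = v₀² − 2a·d = 346.373 − 2 × 5.782 × 3.761 = 302.881 m²/s².
v = √302.881 = 17.403 m/s.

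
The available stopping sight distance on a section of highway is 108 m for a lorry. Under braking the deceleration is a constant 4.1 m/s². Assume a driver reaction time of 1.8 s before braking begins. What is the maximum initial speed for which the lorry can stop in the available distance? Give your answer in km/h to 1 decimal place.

Stopping distance: v·t_r + v²/(2a) = 108 with t_r = 1.8 s and a = 4.100 m/s².
So v² + 14.760 v − 885.60 = 0.
Positive root: v = −a·t_r + √((a·t_r)² + 2a·d) = −7.380 + √(54.464 + 885.60) = 23.2805 m/s.
23.2805 m/s × 3.6 = 83.810 km/h.

Maximum speed ≈ 83.8 km/h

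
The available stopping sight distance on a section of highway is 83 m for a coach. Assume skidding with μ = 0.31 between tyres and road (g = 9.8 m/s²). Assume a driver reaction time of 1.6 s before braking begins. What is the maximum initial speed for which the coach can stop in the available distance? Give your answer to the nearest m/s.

Maximum speed ≈ 18 m/s

a = μg = 0.31 × 9.8 = 3.038 m/s².
Stopping distance: v·t_r + v²/(2a) = 83 with t_r = 1.6 s and a = 3.038 m/s².
So v² + 9.722 v − 504.31 = 0.
Positive root: v = −a·t_r + √((a·t_r)² + 2a·d) = −4.861 + √(23.629 + 504.31) = 18.1159 m/s.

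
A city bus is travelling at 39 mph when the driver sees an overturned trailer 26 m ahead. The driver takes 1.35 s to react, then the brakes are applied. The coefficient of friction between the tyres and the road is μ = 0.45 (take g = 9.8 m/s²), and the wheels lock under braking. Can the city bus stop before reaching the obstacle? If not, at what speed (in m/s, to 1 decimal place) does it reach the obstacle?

No — it strikes the obstacle at 16.8 m/s

39 mph × 0.44704 = 17.4346 m/s.
a = μg = 0.45 × 9.8 = 4.410 m/s².
Reaction distance = 17.4346 × 1.35 = 23.537 m.
Braking distance needed to stop: v²/(2a) = 303.965 / 8.820 = 34.463 m, so total needed = 23.537 + 34.463 = 58.000 m > 26 m — it cannot stop.
Distance remaining when braking begins: 26 − 23.537 = 2.463 m.
v² = v₀² − 2a·d = 303.965 − 2 × 4.410 × 2.463 = 282.241 m²/s².
v = √282.241 = 16.800 m/s.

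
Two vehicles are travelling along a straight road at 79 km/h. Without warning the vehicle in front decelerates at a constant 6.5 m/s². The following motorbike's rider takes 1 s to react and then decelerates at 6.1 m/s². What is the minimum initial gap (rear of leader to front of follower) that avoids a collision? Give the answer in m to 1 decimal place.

79 km/h ÷ 3.6 = 21.9444 m/s.
Leader travels v²/(2a_L) = 481.557 / 13.000 = 37.043 m before stopping.
Follower covers v·t_r = 21.9444 × 1 = 21.944 m while reacting, then v²/(2a_F) = 481.557 / 12.200 = 39.472 m while braking, for a total of 21.944 + 39.472 = 61.416 m.
Since a_F ≤ a_L and the follower starts braking later, the follower is never slower than the leader, so the closest approach is when both have stopped.
Minimum gap = 61.416 − 37.043 = 24.373 m.

Minimum gap ≈ 24.4 m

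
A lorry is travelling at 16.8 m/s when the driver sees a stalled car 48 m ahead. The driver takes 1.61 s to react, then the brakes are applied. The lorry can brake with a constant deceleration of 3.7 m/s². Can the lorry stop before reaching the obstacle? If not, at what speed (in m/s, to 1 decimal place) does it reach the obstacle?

Reaction distance = 16.8000 × 1.61 = 27.048 m.
Braking distance needed to stop: v²/(2a) = 282.240 / 7.400 = 38.141 m, so total needed = 27.048 + 38.141 = 65.189 m > 48 m — it cannot stop.
Distance remaining when braking begins: 48 − 27.048 = 20.952 m.
v² = v₀² − 2a·d = 282.240 − 2 × 3.700 × 20.952 = 127.195 m²/s².
v = √127.195 = 11.278 m/s.

No — it strikes the obstacle at 11.3 m/s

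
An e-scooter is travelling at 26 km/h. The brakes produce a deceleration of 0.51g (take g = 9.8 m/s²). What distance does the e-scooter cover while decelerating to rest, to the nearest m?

Braking distance ≈ 5 m

26 km/h ÷ 3.6 = 7.2222 m/s.
a = 0.51 × 9.8 = 4.998 m/s².
Braking distance = v²/(2a) = 7.2222² / (2 × 4.998) = 52.160 / 9.996 = 5.218 m.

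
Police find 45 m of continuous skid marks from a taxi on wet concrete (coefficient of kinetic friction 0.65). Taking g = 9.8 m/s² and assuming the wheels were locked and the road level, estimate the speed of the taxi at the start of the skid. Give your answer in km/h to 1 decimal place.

Initial speed ≈ 86.2 km/h

Deceleration a = μg = 0.65 × 9.8 = 6.370 m/s².
v = √(2a·d) = √(2 × 6.370 × 45) = √573.300 = 23.9437 m/s.
= 23.9437 × 3.6 = 86.197 km/h.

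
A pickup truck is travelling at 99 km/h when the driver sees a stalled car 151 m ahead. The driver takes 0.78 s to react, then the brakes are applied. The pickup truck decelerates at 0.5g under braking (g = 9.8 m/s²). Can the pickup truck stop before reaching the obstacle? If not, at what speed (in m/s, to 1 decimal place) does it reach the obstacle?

99 km/h ÷ 3.6 = 27.5000 m/s.
a = 0.5 × 9.8 = 4.900 m/s².
Reaction distance = 27.5000 × 0.78 = 21.450 m.
Braking distance = v²/(2a) = 756.250 / 9.800 = 77.168 m.
Total stopping distance = 21.450 + 77.168 = 98.618 m, vs 151 m available — it stops with 151 − 98.618 = 52.382 m to spare.

Yes — it stops about 52.4 m short of the obstacle, so it never reaches it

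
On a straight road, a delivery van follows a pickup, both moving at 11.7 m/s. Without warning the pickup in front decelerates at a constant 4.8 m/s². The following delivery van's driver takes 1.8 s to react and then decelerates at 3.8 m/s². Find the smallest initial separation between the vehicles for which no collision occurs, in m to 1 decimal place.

Minimum gap ≈ 24.8 m

Leader travels v²/(2a_L) = 136.890 / 9.600 = 14.259 m before stopping.
Follower covers v·t_r = 11.7000 × 1.8 = 21.060 m while reacting, then v²/(2a_F) = 136.890 / 7.600 = 18.012 m while braking, for a total of 21.060 + 18.012 = 39.072 m.
Since a_F ≤ a_L and the follower starts braking later, the follower is never slower than the leader, so the closest approach is when both have stopped.
Minimum gap = 39.072 − 14.259 = 24.813 m.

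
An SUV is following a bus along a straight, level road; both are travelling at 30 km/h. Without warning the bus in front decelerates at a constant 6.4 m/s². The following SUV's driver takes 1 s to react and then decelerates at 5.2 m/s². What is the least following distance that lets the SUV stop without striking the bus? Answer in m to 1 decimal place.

30 km/h ÷ 3.6 = 8.3333 m/s.
Leader travels v²/(2a_L) = 69.444 / 12.800 = 5.425 m before stopping.
Follower covers v·t_r = 8.3333 × 1 = 8.333 m while reacting, then v²/(2a_F) = 69.444 / 10.400 = 6.677 m while braking, for a total of 8.333 + 6.677 = 15.010 m.
Since a_F ≤ a_L and the follower starts braking later, the follower is never slower than the leader, so the closest approach is when both have stopped.
Minimum gap = 15.010 − 5.425 = 9.585 m.

Minimum gap ≈ 9.6 m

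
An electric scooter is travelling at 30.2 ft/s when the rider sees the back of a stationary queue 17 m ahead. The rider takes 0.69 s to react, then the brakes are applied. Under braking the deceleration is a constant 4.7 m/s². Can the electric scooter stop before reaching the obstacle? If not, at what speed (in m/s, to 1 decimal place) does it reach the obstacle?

Yes — it stops about 1.6 m short of the obstacle, so it never reaches it

30.2 ft/s × 0.3048 = 9.2050 m/s.
Reaction distance = 9.2050 × 0.69 = 6.351 m.
Braking distance = v²/(2a) = 84.732 / 9.400 = 9.014 m.
Total stopping distance = 6.351 + 9.014 = 15.365 m, vs 17 m available — it stops with 17 − 15.365 = 1.635 m to spare.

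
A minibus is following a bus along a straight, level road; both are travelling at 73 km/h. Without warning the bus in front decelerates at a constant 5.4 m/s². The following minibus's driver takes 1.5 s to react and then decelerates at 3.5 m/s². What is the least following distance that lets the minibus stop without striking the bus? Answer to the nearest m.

Minimum gap ≈ 51 m

73 km/h ÷ 3.6 = 20.2778 m/s.
Leader travels v²/(2a_L) = 411.189 / 10.800 = 38.073 m before stopping.
Follower covers v·t_r = 20.2778 × 1.5 = 30.417 m while reacting, then v²/(2a_F) = 411.189 / 7.000 = 58.741 m while braking, for a total of 30.417 + 58.741 = 89.158 m.
Since a_F ≤ a_L and the follower starts braking later, the follower is never slower than the leader, so the closest approach is when both have stopped.
Minimum gap = 89.158 − 38.073 = 51.085 m.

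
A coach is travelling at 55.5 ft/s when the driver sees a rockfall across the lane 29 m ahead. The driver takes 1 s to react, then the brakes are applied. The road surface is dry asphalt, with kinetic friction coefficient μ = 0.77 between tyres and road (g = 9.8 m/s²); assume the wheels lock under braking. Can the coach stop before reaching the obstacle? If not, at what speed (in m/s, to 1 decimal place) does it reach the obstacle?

55.5 ft/s × 0.3048 = 16.9164 m/s.
a = μg = 0.77 × 9.8 = 7.546 m/s².
Reaction distance = 16.9164 × 1 = 16.916 m.
Braking distance needed to stop: v²/(2a) = 286.165 / 15.092 = 18.961 m, so total needed = 16.916 + 18.961 = 35.877 m > 29 m — it cannot stop.
Distance remaining when braking begins: 29 − 16.916 = 12.084 m.
v² = v₀² − 2a·d = 286.165 − 2 × 7.546 × 12.084 = 103.793 m²/s².
v = √103.793 = 10.188 m/s.

No — it strikes the obstacle at 10.2 m/s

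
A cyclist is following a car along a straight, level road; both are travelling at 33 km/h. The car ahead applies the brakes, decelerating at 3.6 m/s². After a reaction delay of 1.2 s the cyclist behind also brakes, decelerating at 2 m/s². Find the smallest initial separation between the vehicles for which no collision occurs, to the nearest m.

33 km/h ÷ 3.6 = 9.1667 m/s.
Leader travels v²/(2a_L) = 84.028 / 7.200 = 11.671 m before stopping.
Follower covers v·t_r = 9.1667 × 1.2 = 11.000 m while reacting, then v²/(2a_F) = 84.028 / 4.000 = 21.007 m while braking, for a total of 11.000 + 21.007 = 32.007 m.
Since a_F ≤ a_L and the follower starts braking later, the follower is never slower than the leader, so the closest approach is when both have stopped.
Minimum gap = 32.007 − 11.671 = 20.336 m.

Minimum gap ≈ 20 m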